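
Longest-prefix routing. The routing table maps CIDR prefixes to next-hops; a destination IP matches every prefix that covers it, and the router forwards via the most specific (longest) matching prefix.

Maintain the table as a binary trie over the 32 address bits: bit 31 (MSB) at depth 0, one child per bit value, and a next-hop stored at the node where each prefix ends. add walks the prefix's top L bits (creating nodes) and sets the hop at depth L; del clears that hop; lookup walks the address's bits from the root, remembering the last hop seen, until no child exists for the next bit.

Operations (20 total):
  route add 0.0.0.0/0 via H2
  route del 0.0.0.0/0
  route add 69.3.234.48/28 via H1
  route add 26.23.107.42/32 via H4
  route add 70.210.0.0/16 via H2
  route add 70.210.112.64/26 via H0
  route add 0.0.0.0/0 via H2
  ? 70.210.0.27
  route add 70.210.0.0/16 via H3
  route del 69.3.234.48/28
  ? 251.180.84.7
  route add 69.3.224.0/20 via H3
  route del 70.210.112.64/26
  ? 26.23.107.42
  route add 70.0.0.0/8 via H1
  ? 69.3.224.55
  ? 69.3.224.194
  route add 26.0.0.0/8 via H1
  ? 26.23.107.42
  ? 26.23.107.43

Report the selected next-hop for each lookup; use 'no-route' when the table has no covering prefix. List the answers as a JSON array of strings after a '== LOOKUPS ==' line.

Process each operation:
  add 0.0.0.0/0 -> H2 at depth 0
  - 0.0.0.0/0 clear@0
  add 69.3.234.48/28 -> H1 at depth 28
  add 26.23.107.42/32 -> H4 at depth 32
  add 70.210.0.0/16 -> H2 at depth 16
  add 70.210.112.64/26 -> H0 at depth 26
  add 0.0.0.0/0 -> H2 at depth 0
  Q 70.210.0.27: descend 01000110110100100 ; hops seen [H2,H2] ; pick H2
  add 70.210.0.0/16 -> H3 at depth 16
  - 69.3.234.48/28 clear@28
  Q 251.180.84.7: descend ε ; hops seen [H2] ; pick H2
  add 69.3.224.0/20 -> H3 at depth 20
  - 70.210.112.64/26 clear@26
  Q 26.23.107.42: descend 00011010000101110110101100101010 ; hops seen [H2,H4] ; pick H4
  add 70.0.0.0/8 -> H1 at depth 8
  Q 69.3.224.55: descend 01000101000000111110 ; hops seen [H2,H3] ; pick H3
  Q 69.3.224.194: descend 01000101000000111110 ; hops seen [H2,H3] ; pick H3
  add 26.0.0.0/8 -> H1 at depth 8
  Q 26.23.107.42: descend 00011010000101110110101100101010 ; hops seen [H2,H1,H4] ; pick H4
  Q 26.23.107.43: descend 0001101000010111011010110010101 ; hops seen [H2,H1] ; pick H1

== LOOKUPS ==
["H2","H2","H4","H3","H3","H4","H1"]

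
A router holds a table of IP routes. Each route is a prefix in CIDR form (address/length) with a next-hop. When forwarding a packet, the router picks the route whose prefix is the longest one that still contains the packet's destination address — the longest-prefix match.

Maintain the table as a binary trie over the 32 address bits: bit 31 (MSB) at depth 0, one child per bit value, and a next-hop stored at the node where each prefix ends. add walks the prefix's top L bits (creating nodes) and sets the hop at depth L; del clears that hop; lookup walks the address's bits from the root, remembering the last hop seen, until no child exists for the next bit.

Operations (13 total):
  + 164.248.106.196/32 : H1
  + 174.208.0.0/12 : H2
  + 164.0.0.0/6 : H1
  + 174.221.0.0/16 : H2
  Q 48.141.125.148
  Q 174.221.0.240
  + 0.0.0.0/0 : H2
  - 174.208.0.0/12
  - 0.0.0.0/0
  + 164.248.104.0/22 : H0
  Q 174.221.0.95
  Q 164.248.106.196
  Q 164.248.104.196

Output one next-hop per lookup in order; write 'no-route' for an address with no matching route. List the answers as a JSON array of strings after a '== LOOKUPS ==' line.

Apply in order:
  add 164.248.106.196/32 -> H1 at depth 32
  add 174.208.0.0/12 -> H2 at depth 12
  add 164.0.0.0/6 -> H1 at depth 6
  add 174.221.0.0/16 -> H2 at depth 16
  Q 48.141.125.148: descend ε ; hops seen [∅] ; pick no-route
  Q 174.221.0.240: descend 1010111011011101 ; hops seen [H2,H2] ; pick H2
  add 0.0.0.0/0 -> H2 at depth 0
  del 174.208.0.0/12 (clear depth 12)
  del 0.0.0.0/0 (clear depth 0)
  add 164.248.104.0/22 -> H0 at depth 22
  Q 174.221.0.95: descend 1010111011011101 ; hops seen [H2] ; pick H2
  Q 164.248.106.196: descend 10100100111110000110101011000100 ; hops seen [H1,H0,H1] ; pick H1
  Q 164.248.104.196: descend 1010010011111000011010 ; hops seen [H1,H0] ; pick H0

== LOOKUPS ==
["no-route","H2","H2","H1","H0"]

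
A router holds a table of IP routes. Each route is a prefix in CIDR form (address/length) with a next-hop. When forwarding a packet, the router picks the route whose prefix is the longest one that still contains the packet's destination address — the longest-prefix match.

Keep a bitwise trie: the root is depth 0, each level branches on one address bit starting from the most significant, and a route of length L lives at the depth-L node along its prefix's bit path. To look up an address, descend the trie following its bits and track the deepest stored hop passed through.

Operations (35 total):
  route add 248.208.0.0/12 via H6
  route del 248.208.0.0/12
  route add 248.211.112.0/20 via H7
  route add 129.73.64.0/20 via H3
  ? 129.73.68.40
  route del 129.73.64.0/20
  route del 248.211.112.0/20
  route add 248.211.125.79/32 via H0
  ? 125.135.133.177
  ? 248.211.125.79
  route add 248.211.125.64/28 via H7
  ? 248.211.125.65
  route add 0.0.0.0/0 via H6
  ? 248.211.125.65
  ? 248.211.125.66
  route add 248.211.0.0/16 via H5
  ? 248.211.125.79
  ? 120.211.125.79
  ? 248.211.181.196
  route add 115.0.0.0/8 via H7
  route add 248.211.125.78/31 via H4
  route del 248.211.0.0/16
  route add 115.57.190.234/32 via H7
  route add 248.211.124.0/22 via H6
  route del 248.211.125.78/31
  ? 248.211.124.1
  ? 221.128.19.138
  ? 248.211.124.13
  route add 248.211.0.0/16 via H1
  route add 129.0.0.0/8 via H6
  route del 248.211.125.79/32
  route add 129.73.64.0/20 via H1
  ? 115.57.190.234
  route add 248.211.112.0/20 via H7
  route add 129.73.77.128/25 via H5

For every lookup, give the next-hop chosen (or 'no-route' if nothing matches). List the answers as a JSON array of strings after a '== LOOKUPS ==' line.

Process each operation:
  + 248.208.0.0/12 (H6) depth=12
  del 248.208.0.0/12 (clear depth 12)
  + 248.211.112.0/20 (H7) depth=20
  + 129.73.64.0/20 (H3) depth=20
  lookup 129.73.68.40: bits 10000001010010010100 walk d0:-→d1:-→d2:-→d3:-→d4:-→d5:-→d6:-→d7:-→d8:-→d9:-→d10:-→d11:-→d12:-→d13:-→d14:-→d15:-→d16:-→d17:-→d18:-→d19:-→d20:H3 -> H3
  del 129.73.64.0/20 (clear depth 20)
  del 248.211.112.0/20 (clear depth 20)
  + 248.211.125.79/32 (H0) depth=32
  lookup 125.135.133.177: bits ε walk d0:- -> no-route
  lookup 248.211.125.79: bits 11111000110100110111110101001111 walk d0:-→d1:-→d2:-→d3:-→d4:-→d5:-→d6:-→d7:-→d8:-→d9:-→d10:-→d11:-→d12:-→d13:-→d14:-→d15:-→d16:-→d17:-→d18:-→d19:-→d20:-→d21:-→d22:-→d23:-→d24:-→d25:-→d26:-→d27:-→d28:-→d29:-→d30:-→d31:-→d32:H0 -> H0
  + 248.211.125.64/28 (H7) depth=28
  lookup 248.211.125.65: bits 1111100011010011011111010100 walk d0:-→d1:-→d2:-→d3:-→d4:-→d5:-→d6:-→d7:-→d8:-→d9:-→d10:-→d11:-→d12:-→d13:-→d14:-→d15:-→d16:-→d17:-→d18:-→d19:-→d20:-→d21:-→d22:-→d23:-→d24:-→d25:-→d26:-→d27:-→d28:H7 -> H7
  + 0.0.0.0/0 (H6) depth=0
  lookup 248.211.125.65: bits 1111100011010011011111010100 walk d0:H6→d1:-→d2:-→d3:-→d4:-→d5:-→d6:-→d7:-→d8:-→d9:-→d10:-→d11:-→d12:-→d13:-→d14:-→d15:-→d16:-→d17:-→d18:-→d19:-→d20:-→d21:-→d22:-→d23:-→d24:-→d25:-→d26:-→d27:-→d28:H7 -> H7
  lookup 248.211.125.66: bits 1111100011010011011111010100 walk d0:H6→d1:-→d2:-→d3:-→d4:-→d5:-→d6:-→d7:-→d8:-→d9:-→d10:-→d11:-→d12:-→d13:-→d14:-→d15:-→d16:-→d17:-→d18:-→d19:-→d20:-→d21:-→d22:-→d23:-→d24:-→d25:-→d26:-→d27:-→d28:H7 -> H7
  + 248.211.0.0/16 (H5) depth=16
  lookup 248.211.125.79: bits 11111000110100110111110101001111 walk d0:H6→d1:-→d2:-→d3:-→d4:-→d5:-→d6:-→d7:-→d8:-→d9:-→d10:-→d11:-→d12:-→d13:-→d14:-→d15:-→d16:H5→d17:-→d18:-→d19:-→d20:-→d21:-→d22:-→d23:-→d24:-→d25:-→d26:-→d27:-→d28:H7→d29:-→d30:-→d31:-→d32:H0 -> H0
  lookup 120.211.125.79: bits ε walk d0:H6 -> H6
  lookup 248.211.181.196: bits 1111100011010011 walk d0:H6→d1:-→d2:-→d3:-→d4:-→d5:-→d6:-→d7:-→d8:-→d9:-→d10:-→d11:-→d12:-→d13:-→d14:-→d15:-→d16:H5 -> H5
  + 115.0.0.0/8 (H7) depth=8
  + 248.211.125.78/31 (H4) depth=31
  del 248.211.0.0/16 (clear depth 16)
  + 115.57.190.234/32 (H7) depth=32
  + 248.211.124.0/22 (H6) depth=22
  del 248.211.125.78/31 (clear depth 31)
  lookup 248.211.124.1: bits 11111000110100110111110 walk d0:H6→d1:-→d2:-→d3:-→d4:-→d5:-→d6:-→d7:-→d8:-→d9:-→d10:-→d11:-→d12:-→d13:-→d14:-→d15:-→d16:-→d17:-→d18:-→d19:-→d20:-→d21:-→d22:H6→d23:- -> H6
  lookup 221.128.19.138: bits 11 walk d0:H6→d1:-→d2:- -> H6
  lookup 248.211.124.13: bits 11111000110100110111110 walk d0:H6→d1:-→d2:-→d3:-→d4:-→d5:-→d6:-→d7:-→d8:-→d9:-→d10:-→d11:-→d12:-→d13:-→d14:-→d15:-→d16:-→d17:-→d18:-→d19:-→d20:-→d21:-→d22:H6→d23:- -> H6
  + 248.211.0.0/16 (H1) depth=16
  + 129.0.0.0/8 (H6) depth=8
  del 248.211.125.79/32 (clear depth 32)
  + 129.73.64.0/20 (H1) depth=20
  lookup 115.57.190.234: bits 01110011001110011011111011101010 walk d0:H6→d1:-→d2:-→d3:-→d4:-→d5:-→d6:-→d7:-→d8:H7→d9:-→d10:-→d11:-→d12:-→d13:-→d14:-→d15:-→d16:-→d17:-→d18:-→d19:-→d20:-→d21:-→d22:-→d23:-→d24:-→d25:-→d26:-→d27:-→d28:-→d29:-→d30:-→d31:-→d32:H7 -> H7
  + 248.211.112.0/20 (H7) depth=20
  + 129.73.77.128/25 (H5) depth=25

== LOOKUPS ==
["H3","no-route","H0","H7","H7","H7","H0","H6","H5","H6","H6","H6","H7"]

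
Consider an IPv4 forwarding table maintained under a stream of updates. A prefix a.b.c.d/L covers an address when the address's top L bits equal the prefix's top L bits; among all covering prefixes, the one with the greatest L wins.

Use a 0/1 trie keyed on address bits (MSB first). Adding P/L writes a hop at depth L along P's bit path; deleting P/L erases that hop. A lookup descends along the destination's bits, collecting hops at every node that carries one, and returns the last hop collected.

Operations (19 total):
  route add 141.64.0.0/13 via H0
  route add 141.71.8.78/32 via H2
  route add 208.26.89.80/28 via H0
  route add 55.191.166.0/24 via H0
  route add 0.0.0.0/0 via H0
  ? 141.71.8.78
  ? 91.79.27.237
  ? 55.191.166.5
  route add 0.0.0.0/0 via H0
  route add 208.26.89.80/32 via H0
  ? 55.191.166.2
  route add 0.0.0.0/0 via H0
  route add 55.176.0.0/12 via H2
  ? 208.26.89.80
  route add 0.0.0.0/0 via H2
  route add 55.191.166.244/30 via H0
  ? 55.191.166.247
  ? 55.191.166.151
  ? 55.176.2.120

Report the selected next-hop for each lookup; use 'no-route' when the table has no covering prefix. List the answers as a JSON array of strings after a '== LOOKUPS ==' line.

Trace:
  add 141.64.0.0/13 -> H0 at depth 13
  add 141.71.8.78/32 -> H2 at depth 32
  add 208.26.89.80/28 -> H0 at depth 28
  add 55.191.166.0/24 -> H0 at depth 24
  add 0.0.0.0/0 -> H0 at depth 0
  Q 141.71.8.78: descend 10001101010001110000100001001110 ; hops seen [H0,H0,H2] ; pick H2
  Q 91.79.27.237: descend 0 ; hops seen [H0] ; pick H0
  Q 55.191.166.5: descend 001101111011111110100110 ; hops seen [H0,H0] ; pick H0
  add 0.0.0.0/0 -> H0 at depth 0
  add 208.26.89.80/32 -> H0 at depth 32
  Q 55.191.166.2: descend 001101111011111110100110 ; hops seen [H0,H0] ; pick H0
  add 0.0.0.0/0 -> H0 at depth 0
  add 55.176.0.0/12 -> H2 at depth 12
  Q 208.26.89.80: descend 11010000000110100101100101010000 ; hops seen [H0,H0,H0] ; pick H0
  add 0.0.0.0/0 -> H2 at depth 0
  add 55.191.166.244/30 -> H0 at depth 30
  Q 55.191.166.247: descend 001101111011111110100110111101 ; hops seen [H2,H2,H0,H0] ; pick H0
  Q 55.191.166.151: descend 0011011110111111101001101 ; hops seen [H2,H2,H0] ; pick H0
  Q 55.176.2.120: descend 001101111011 ; hops seen [H2,H2] ; pick H2

== LOOKUPS ==
["H2","H0","H0","H0","H0","H0","H0","H2"]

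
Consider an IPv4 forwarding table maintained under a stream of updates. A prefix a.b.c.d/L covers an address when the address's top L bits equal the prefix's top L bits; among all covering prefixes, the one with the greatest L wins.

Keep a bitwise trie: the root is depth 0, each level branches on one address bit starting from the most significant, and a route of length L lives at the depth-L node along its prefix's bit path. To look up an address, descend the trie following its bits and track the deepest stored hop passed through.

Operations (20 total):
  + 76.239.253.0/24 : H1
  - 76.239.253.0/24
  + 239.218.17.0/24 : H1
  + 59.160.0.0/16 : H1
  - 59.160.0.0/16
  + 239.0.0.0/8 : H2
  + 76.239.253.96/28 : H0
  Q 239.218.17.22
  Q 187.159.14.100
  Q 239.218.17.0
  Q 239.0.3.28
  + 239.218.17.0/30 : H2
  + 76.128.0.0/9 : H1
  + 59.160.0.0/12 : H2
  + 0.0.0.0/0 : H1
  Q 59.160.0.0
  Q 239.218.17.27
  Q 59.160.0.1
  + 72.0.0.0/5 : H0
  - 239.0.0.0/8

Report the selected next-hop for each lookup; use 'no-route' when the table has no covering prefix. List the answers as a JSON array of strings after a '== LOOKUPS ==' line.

Apply in order:
  + 76.239.253.0/24 (H1) depth=24
  del 76.239.253.0/24 (clear depth 24)
  + 239.218.17.0/24 (H1) depth=24
  + 59.160.0.0/16 (H1) depth=16
  del 59.160.0.0/16 (clear depth 16)
  + 239.0.0.0/8 (H2) depth=8
  + 76.239.253.96/28 (H0) depth=28
  lookup 239.218.17.22: bits 111011111101101000010001 walk d0:-→d1:-→d2:-→d3:-→d4:-→d5:-→d6:-→d7:-→d8:H2→d9:-→d10:-→d11:-→d12:-→d13:-→d14:-→d15:-→d16:-→d17:-→d18:-→d19:-→d20:-→d21:-→d22:-→d23:-→d24:H1 -> H1
  lookup 187.159.14.100: bits 1 walk d0:-→d1:- -> no-route
  lookup 239.218.17.0: bits 111011111101101000010001 walk d0:-→d1:-→d2:-→d3:-→d4:-→d5:-→d6:-→d7:-→d8:H2→d9:-→d10:-→d11:-→d12:-→d13:-→d14:-→d15:-→d16:-→d17:-→d18:-→d19:-→d20:-→d21:-→d22:-→d23:-→d24:H1 -> H1
  lookup 239.0.3.28: bits 11101111 walk d0:-→d1:-→d2:-→d3:-→d4:-→d5:-→d6:-→d7:-→d8:H2 -> H2
  + 239.218.17.0/30 (H2) depth=30
  + 76.128.0.0/9 (H1) depth=9
  + 59.160.0.0/12 (H2) depth=12
  + 0.0.0.0/0 (H1) depth=0
  lookup 59.160.0.0: bits 0011101110100000 walk d0:H1→d1:-→d2:-→d3:-→d4:-→d5:-→d6:-→d7:-→d8:-→d9:-→d10:-→d11:-→d12:H2→d13:-→d14:-→d15:-→d16:- -> H2
  lookup 239.218.17.27: bits 111011111101101000010001000 walk d0:H1→d1:-→d2:-→d3:-→d4:-→d5:-→d6:-→d7:-→d8:H2→d9:-→d10:-→d11:-→d12:-→d13:-→d14:-→d15:-→d16:-→d17:-→d18:-→d19:-→d20:-→d21:-→d22:-→d23:-→d24:H1→d25:-→d26:-→d27:- -> H1
  lookup 59.160.0.1: bits 0011101110100000 walk d0:H1→d1:-→d2:-→d3:-→d4:-→d5:-→d6:-→d7:-→d8:-→d9:-→d10:-→d11:-→d12:H2→d13:-→d14:-→d15:-→d16:- -> H2
  + 72.0.0.0/5 (H0) depth=5
  del 239.0.0.0/8 (clear depth 8)

== LOOKUPS ==
["H1","no-route","H1","H2","H2","H1","H2"]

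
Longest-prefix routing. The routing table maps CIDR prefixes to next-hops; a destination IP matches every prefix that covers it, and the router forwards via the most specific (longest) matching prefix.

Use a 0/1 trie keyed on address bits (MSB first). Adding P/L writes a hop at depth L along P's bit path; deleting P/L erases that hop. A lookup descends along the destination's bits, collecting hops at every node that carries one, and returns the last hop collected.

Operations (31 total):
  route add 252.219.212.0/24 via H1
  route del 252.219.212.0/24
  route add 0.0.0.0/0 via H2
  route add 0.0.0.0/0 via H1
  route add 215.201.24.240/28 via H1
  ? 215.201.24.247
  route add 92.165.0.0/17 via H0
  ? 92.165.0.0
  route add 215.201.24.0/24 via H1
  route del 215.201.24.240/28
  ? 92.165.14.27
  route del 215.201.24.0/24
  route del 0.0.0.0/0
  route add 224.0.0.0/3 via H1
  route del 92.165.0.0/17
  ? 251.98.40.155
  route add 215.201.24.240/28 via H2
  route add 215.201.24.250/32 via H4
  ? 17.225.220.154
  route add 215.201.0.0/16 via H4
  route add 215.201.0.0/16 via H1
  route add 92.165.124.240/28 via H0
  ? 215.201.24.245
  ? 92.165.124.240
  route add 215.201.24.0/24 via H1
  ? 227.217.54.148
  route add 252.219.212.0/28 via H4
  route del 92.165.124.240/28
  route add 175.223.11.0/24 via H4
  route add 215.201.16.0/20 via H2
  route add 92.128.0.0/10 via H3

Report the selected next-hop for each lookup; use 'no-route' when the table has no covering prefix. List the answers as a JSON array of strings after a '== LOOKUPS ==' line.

Apply in order:
  add 252.219.212.0/24 -> H1 at depth 24
  del 252.219.212.0/24 (clear depth 24)
  add 0.0.0.0/0 -> H2 at depth 0
  add 0.0.0.0/0 -> H1 at depth 0
  add 215.201.24.240/28 -> H1 at depth 28
  ? 215.201.24.247  path d0:H1→d1:-→d2:-→d3:-→d4:-→d5:-→d6:-→d7:-→d8:-→d9:-→d10:-→d11:-→d12:-→d13:-→d14:-→d15:-→d16:-→d17:-→d18:-→d19:-→d20:-→d21:-→d22:-→d23:-→d24:-→d25:-→d26:-→d27:-→d28:H1  best=H1
  add 92.165.0.0/17 -> H0 at depth 17
  ? 92.165.0.0  path d0:H1→d1:-→d2:-→d3:-→d4:-→d5:-→d6:-→d7:-→d8:-→d9:-→d10:-→d11:-→d12:-→d13:-→d14:-→d15:-→d16:-→d17:H0  best=H0
  add 215.201.24.0/24 -> H1 at depth 24
  del 215.201.24.240/28 (clear depth 28)
  ? 92.165.14.27  path d0:H1→d1:-→d2:-→d3:-→d4:-→d5:-→d6:-→d7:-→d8:-→d9:-→d10:-→d11:-→d12:-→d13:-→d14:-→d15:-→d16:-→d17:H0  best=H0
  del 215.201.24.0/24 (clear depth 24)
  del 0.0.0.0/0 (clear depth 0)
  add 224.0.0.0/3 -> H1 at depth 3
  del 92.165.0.0/17 (clear depth 17)
  ? 251.98.40.155  path d0:-→d1:-→d2:-→d3:H1→d4:-→d5:-  best=H1
  add 215.201.24.240/28 -> H2 at depth 28
  add 215.201.24.250/32 -> H4 at depth 32
  ? 17.225.220.154  path d0:-→d1:-  best=no-route
  add 215.201.0.0/16 -> H4 at depth 16
  add 215.201.0.0/16 -> H1 at depth 16
  add 92.165.124.240/28 -> H0 at depth 28
  ? 215.201.24.245  path d0:-→d1:-→d2:-→d3:-→d4:-→d5:-→d6:-→d7:-→d8:-→d9:-→d10:-→d11:-→d12:-→d13:-→d14:-→d15:-→d16:H1→d17:-→d18:-→d19:-→d20:-→d21:-→d22:-→d23:-→d24:-→d25:-→d26:-→d27:-→d28:H2  best=H2
  ? 92.165.124.240  path d0:-→d1:-→d2:-→d3:-→d4:-→d5:-→d6:-→d7:-→d8:-→d9:-→d10:-→d11:-→d12:-→d13:-→d14:-→d15:-→d16:-→d17:-→d18:-→d19:-→d20:-→d21:-→d22:-→d23:-→d24:-→d25:-→d26:-→d27:-→d28:H0  best=H0
  add 215.201.24.0/24 -> H1 at depth 24
  ? 227.217.54.148  path d0:-→d1:-→d2:-→d3:H1  best=H1
  add 252.219.212.0/28 -> H4 at depth 28
  del 92.165.124.240/28 (clear depth 28)
  add 175.223.11.0/24 -> H4 at depth 24
  add 215.201.16.0/20 -> H2 at depth 20
  add 92.128.0.0/10 -> H3 at depth 10

== LOOKUPS ==
["H1","H0","H0","H1","no-route","H2","H0","H1"]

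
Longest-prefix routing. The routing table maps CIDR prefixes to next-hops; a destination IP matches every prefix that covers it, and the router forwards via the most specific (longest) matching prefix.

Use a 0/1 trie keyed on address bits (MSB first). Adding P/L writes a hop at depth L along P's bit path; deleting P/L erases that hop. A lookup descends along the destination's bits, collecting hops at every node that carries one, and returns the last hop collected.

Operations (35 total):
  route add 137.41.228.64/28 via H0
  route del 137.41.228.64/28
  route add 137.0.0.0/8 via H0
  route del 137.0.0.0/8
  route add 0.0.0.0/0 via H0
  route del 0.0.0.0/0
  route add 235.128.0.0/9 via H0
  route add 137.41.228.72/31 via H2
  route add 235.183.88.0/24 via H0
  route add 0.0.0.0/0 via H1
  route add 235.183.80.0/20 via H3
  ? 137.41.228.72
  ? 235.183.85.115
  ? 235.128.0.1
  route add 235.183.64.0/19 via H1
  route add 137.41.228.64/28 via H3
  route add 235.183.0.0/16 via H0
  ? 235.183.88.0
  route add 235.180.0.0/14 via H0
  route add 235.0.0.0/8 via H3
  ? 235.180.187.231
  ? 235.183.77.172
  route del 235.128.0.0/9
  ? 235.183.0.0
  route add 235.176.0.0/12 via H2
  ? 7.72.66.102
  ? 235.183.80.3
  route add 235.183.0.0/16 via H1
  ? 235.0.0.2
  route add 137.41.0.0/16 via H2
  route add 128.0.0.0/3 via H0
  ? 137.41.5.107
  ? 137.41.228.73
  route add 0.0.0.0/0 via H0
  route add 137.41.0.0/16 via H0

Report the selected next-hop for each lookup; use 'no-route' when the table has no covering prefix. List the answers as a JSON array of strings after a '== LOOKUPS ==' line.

Apply in order:
  add 137.41.228.64/28 -> H0 at depth 28
  del 137.41.228.64/28 (clear depth 28)
  add 137.0.0.0/8 -> H0 at depth 8
  del 137.0.0.0/8 (clear depth 8)
  add 0.0.0.0/0 -> H0 at depth 0
  del 0.0.0.0/0 (clear depth 0)
  add 235.128.0.0/9 -> H0 at depth 9
  add 137.41.228.72/31 -> H2 at depth 31
  add 235.183.88.0/24 -> H0 at depth 24
  add 0.0.0.0/0 -> H1 at depth 0
  add 235.183.80.0/20 -> H3 at depth 20
  ? 137.41.228.72  path d0:H1→d1:-→d2:-→d3:-→d4:-→d5:-→d6:-→d7:-→d8:-→d9:-→d10:-→d11:-→d12:-→d13:-→d14:-→d15:-→d16:-→d17:-→d18:-→d19:-→d20:-→d21:-→d22:-→d23:-→d24:-→d25:-→d26:-→d27:-→d28:-→d29:-→d30:-→d31:H2  best=H2
  ? 235.183.85.115  path d0:H1→d1:-→d2:-→d3:-→d4:-→d5:-→d6:-→d7:-→d8:-→d9:H0→d10:-→d11:-→d12:-→d13:-→d14:-→d15:-→d16:-→d17:-→d18:-→d19:-→d20:H3  best=H3
  ? 235.128.0.1  path d0:H1→d1:-→d2:-→d3:-→d4:-→d5:-→d6:-→d7:-→d8:-→d9:H0→d10:-  best=H0
  add 235.183.64.0/19 -> H1 at depth 19
  add 137.41.228.64/28 -> H3 at depth 28
  add 235.183.0.0/16 -> H0 at depth 16
  ? 235.183.88.0  path d0:H1→d1:-→d2:-→d3:-→d4:-→d5:-→d6:-→d7:-→d8:-→d9:H0→d10:-→d11:-→d12:-→d13:-→d14:-→d15:-→d16:H0→d17:-→d18:-→d19:H1→d20:H3→d21:-→d22:-→d23:-→d24:H0  best=H0
  add 235.180.0.0/14 -> H0 at depth 14
  add 235.0.0.0/8 -> H3 at depth 8
  ? 235.180.187.231  path d0:H1→d1:-→d2:-→d3:-→d4:-→d5:-→d6:-→d7:-→d8:H3→d9:H0→d10:-→d11:-→d12:-→d13:-→d14:H0  best=H0
  ? 235.183.77.172  path d0:H1→d1:-→d2:-→d3:-→d4:-→d5:-→d6:-→d7:-→d8:H3→d9:H0→d10:-→d11:-→d12:-→d13:-→d14:H0→d15:-→d16:H0→d17:-→d18:-→d19:H1  best=H1
  del 235.128.0.0/9 (clear depth 9)
  ? 235.183.0.0  path d0:H1→d1:-→d2:-→d3:-→d4:-→d5:-→d6:-→d7:-→d8:H3→d9:-→d10:-→d11:-→d12:-→d13:-→d14:H0→d15:-→d16:H0→d17:-  best=H0
  add 235.176.0.0/12 -> H2 at depth 12
  ? 7.72.66.102  path d0:H1  best=H1
  ? 235.183.80.3  path d0:H1→d1:-→d2:-→d3:-→d4:-→d5:-→d6:-→d7:-→d8:H3→d9:-→d10:-→d11:-→d12:H2→d13:-→d14:H0→d15:-→d16:H0→d17:-→d18:-→d19:H1→d20:H3  best=H3
  add 235.183.0.0/16 -> H1 at depth 16
  ? 235.0.0.2  path d0:H1→d1:-→d2:-→d3:-→d4:-→d5:-→d6:-→d7:-→d8:H3  best=H3
  add 137.41.0.0/16 -> H2 at depth 16
  add 128.0.0.0/3 -> H0 at depth 3
  ? 137.41.5.107  path d0:H1→d1:-→d2:-→d3:H0→d4:-→d5:-→d6:-→d7:-→d8:-→d9:-→d10:-→d11:-→d12:-→d13:-→d14:-→d15:-→d16:H2  best=H2
  ? 137.41.228.73  path d0:H1→d1:-→d2:-→d3:H0→d4:-→d5:-→d6:-→d7:-→d8:-→d9:-→d10:-→d11:-→d12:-→d13:-→d14:-→d15:-→d16:H2→d17:-→d18:-→d19:-→d20:-→d21:-→d22:-→d23:-→d24:-→d25:-→d26:-→d27:-→d28:H3→d29:-→d30:-→d31:H2  best=H2
  add 0.0.0.0/0 -> H0 at depth 0
  add 137.41.0.0/16 -> H0 at depth 16

== LOOKUPS ==
["H2","H3","H0","H0","H0","H1","H0","H1","H3","H3","H2","H2"]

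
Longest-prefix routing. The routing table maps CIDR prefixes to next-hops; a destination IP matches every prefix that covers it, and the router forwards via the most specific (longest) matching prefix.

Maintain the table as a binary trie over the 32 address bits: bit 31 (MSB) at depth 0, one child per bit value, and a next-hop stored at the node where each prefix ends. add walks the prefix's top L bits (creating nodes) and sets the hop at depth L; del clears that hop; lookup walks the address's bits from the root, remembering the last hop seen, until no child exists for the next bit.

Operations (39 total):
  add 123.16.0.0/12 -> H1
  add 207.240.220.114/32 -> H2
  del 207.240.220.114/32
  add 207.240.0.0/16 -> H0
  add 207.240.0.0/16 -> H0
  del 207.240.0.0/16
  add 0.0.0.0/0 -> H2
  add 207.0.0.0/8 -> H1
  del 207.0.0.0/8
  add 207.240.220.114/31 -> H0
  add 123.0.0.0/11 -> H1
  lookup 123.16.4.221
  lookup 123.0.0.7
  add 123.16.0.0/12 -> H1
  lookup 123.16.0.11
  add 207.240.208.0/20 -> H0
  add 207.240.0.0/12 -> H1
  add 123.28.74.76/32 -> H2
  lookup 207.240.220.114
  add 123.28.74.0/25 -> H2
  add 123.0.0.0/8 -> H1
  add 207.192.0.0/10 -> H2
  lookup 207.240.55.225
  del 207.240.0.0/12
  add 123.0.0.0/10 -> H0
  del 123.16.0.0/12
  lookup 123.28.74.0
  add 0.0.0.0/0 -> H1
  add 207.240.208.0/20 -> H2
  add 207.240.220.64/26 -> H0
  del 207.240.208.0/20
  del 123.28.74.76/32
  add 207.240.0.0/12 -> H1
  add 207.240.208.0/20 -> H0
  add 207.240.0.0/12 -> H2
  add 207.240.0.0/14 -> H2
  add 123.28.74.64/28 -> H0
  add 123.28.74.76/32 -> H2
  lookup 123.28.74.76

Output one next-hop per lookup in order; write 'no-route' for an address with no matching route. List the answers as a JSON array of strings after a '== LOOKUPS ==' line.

Trace:
  add 123.16.0.0/12 -> H1 at depth 12
  add 207.240.220.114/32 -> H2 at depth 32
  del 207.240.220.114/32 (clear depth 32)
  add 207.240.0.0/16 -> H0 at depth 16
  add 207.240.0.0/16 -> H0 at depth 16
  del 207.240.0.0/16 (clear depth 16)
  add 0.0.0.0/0 -> H2 at depth 0
  add 207.0.0.0/8 -> H1 at depth 8
  del 207.0.0.0/8 (clear depth 8)
  add 207.240.220.114/31 -> H0 at depth 31
  add 123.0.0.0/11 -> H1 at depth 11
  lookup 123.16.4.221: bits 011110110001 walk d0:H2→d1:-→d2:-→d3:-→d4:-→d5:-→d6:-→d7:-→d8:-→d9:-→d10:-→d11:H1→d12:H1 -> H1
  lookup 123.0.0.7: bits 01111011000 walk d0:H2→d1:-→d2:-→d3:-→d4:-→d5:-→d6:-→d7:-→d8:-→d9:-→d10:-→d11:H1 -> H1
  add 123.16.0.0/12 -> H1 at depth 12
  lookup 123.16.0.11: bits 011110110001 walk d0:H2→d1:-→d2:-→d3:-→d4:-→d5:-→d6:-→d7:-→d8:-→d9:-→d10:-→d11:H1→d12:H1 -> H1
  add 207.240.208.0/20 -> H0 at depth 20
  add 207.240.0.0/12 -> H1 at depth 12
  add 123.28.74.76/32 -> H2 at depth 32
  lookup 207.240.220.114: bits 11001111111100001101110001110010 walk d0:H2→d1:-→d2:-→d3:-→d4:-→d5:-→d6:-→d7:-→d8:-→d9:-→d10:-→d11:-→d12:H1→d13:-→d14:-→d15:-→d16:-→d17:-→d18:-→d19:-→d20:H0→d21:-→d22:-→d23:-→d24:-→d25:-→d26:-→d27:-→d28:-→d29:-→d30:-→d31:H0→d32:- -> H0
  add 123.28.74.0/25 -> H2 at depth 25
  add 123.0.0.0/8 -> H1 at depth 8
  add 207.192.0.0/10 -> H2 at depth 10
  lookup 207.240.55.225: bits 1100111111110000 walk d0:H2→d1:-→d2:-→d3:-→d4:-→d5:-→d6:-→d7:-→d8:-→d9:-→d10:H2→d11:-→d12:H1→d13:-→d14:-→d15:-→d16:- -> H1
  del 207.240.0.0/12 (clear depth 12)
  add 123.0.0.0/10 -> H0 at depth 10
  del 123.16.0.0/12 (clear depth 12)
  lookup 123.28.74.0: bits 0111101100011100010010100 walk d0:H2→d1:-→d2:-→d3:-→d4:-→d5:-→d6:-→d7:-→d8:H1→d9:-→d10:H0→d11:H1→d12:-→d13:-→d14:-→d15:-→d16:-→d17:-→d18:-→d19:-→d20:-→d21:-→d22:-→d23:-→d24:-→d25:H2 -> H2
  add 0.0.0.0/0 -> H1 at depth 0
  add 207.240.208.0/20 -> H2 at depth 20
  add 207.240.220.64/26 -> H0 at depth 26
  del 207.240.208.0/20 (clear depth 20)
  del 123.28.74.76/32 (clear depth 32)
  add 207.240.0.0/12 -> H1 at depth 12
  add 207.240.208.0/20 -> H0 at depth 20
  add 207.240.0.0/12 -> H2 at depth 12
  add 207.240.0.0/14 -> H2 at depth 14
  add 123.28.74.64/28 -> H0 at depth 28
  add 123.28.74.76/32 -> H2 at depth 32
  lookup 123.28.74.76: bits 01111011000111000100101001001100 walk d0:H1→d1:-→d2:-→d3:-→d4:-→d5:-→d6:-→d7:-→d8:H1→d9:-→d10:H0→d11:H1→d12:-→d13:-→d14:-→d15:-→d16:-→d17:-→d18:-→d19:-→d20:-→d21:-→d22:-→d23:-→d24:-→d25:H2→d26:-→d27:-→d28:H0→d29:-→d30:-→d31:-→d32:H2 -> H2

== LOOKUPS ==
["H1","H1","H1","H0","H1","H2","H2"]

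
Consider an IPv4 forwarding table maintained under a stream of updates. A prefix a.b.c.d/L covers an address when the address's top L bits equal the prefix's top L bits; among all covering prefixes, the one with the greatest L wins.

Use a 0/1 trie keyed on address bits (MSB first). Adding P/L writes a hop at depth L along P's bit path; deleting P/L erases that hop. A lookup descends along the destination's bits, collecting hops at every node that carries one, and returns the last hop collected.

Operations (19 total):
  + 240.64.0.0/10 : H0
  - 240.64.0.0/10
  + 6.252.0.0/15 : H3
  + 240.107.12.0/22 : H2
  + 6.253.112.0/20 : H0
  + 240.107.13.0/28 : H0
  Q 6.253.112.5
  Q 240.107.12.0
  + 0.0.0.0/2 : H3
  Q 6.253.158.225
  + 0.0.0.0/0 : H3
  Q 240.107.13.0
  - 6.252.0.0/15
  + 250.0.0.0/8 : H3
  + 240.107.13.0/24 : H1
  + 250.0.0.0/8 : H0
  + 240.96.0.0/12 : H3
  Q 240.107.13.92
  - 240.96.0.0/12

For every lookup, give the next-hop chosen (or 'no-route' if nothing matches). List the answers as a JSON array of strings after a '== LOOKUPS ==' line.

Apply in order:
  + 240.64.0.0/10 (H0) depth=10
  del 240.64.0.0/10 (clear depth 10)
  + 6.252.0.0/15 (H3) depth=15
  + 240.107.12.0/22 (H2) depth=22
  + 6.253.112.0/20 (H0) depth=20
  + 240.107.13.0/28 (H0) depth=28
  Q 6.253.112.5: descend 00000110111111010111 ; hops seen [H3,H0] ; pick H0
  Q 240.107.12.0: descend 11110000011010110000110 ; hops seen [H2] ; pick H2
  + 0.0.0.0/2 (H3) depth=2
  Q 6.253.158.225: descend 0000011011111101 ; hops seen [H3,H3] ; pick H3
  + 0.0.0.0/0 (H3) depth=0
  Q 240.107.13.0: descend 1111000001101011000011010000 ; hops seen [H3,H2,H0] ; pick H0
  del 6.252.0.0/15 (clear depth 15)
  + 250.0.0.0/8 (H3) depth=8
  + 240.107.13.0/24 (H1) depth=24
  + 250.0.0.0/8 (H0) depth=8
  + 240.96.0.0/12 (H3) depth=12
  Q 240.107.13.92: descend 1111000001101011000011010 ; hops seen [H3,H3,H2,H1] ; pick H1
  del 240.96.0.0/12 (clear depth 12)

== LOOKUPS ==
["H0","H2","H3","H0","H1"]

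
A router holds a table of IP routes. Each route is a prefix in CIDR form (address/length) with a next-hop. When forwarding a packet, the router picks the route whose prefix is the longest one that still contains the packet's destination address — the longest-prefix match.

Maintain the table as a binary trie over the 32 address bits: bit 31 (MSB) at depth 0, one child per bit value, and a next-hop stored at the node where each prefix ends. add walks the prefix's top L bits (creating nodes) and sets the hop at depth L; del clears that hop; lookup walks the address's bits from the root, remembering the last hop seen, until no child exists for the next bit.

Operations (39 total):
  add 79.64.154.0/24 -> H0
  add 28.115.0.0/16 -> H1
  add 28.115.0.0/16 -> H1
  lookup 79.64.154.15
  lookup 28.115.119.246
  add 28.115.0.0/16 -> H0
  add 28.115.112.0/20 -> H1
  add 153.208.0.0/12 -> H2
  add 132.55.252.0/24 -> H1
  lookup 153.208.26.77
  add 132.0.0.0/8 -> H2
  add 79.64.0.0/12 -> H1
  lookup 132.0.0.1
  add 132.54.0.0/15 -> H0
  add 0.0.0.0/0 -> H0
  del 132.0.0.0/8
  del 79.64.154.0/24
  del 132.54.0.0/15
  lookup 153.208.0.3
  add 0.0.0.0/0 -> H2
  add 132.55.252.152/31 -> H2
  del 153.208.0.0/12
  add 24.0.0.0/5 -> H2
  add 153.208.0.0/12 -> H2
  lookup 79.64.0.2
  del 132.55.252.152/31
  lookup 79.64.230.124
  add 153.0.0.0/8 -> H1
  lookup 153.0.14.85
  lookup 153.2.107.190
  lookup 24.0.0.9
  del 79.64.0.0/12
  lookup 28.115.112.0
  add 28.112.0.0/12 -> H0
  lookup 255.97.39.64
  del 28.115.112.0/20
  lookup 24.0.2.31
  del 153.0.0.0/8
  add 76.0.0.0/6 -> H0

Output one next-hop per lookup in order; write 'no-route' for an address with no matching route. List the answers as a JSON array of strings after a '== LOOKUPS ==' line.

Apply in order:
  add 79.64.154.0/24 -> H0 at depth 24
  add 28.115.0.0/16 -> H1 at depth 16
  add 28.115.0.0/16 -> H1 at depth 16
  lookup 79.64.154.15: bits 010011110100000010011010 walk d0:-→d1:-→d2:-→d3:-→d4:-→d5:-→d6:-→d7:-→d8:-→d9:-→d10:-→d11:-→d12:-→d13:-→d14:-→d15:-→d16:-→d17:-→d18:-→d19:-→d20:-→d21:-→d22:-→d23:-→d24:H0 -> H0
  lookup 28.115.119.246: bits 0001110001110011 walk d0:-→d1:-→d2:-→d3:-→d4:-→d5:-→d6:-→d7:-→d8:-→d9:-→d10:-→d11:-→d12:-→d13:-→d14:-→d15:-→d16:H1 -> H1
  add 28.115.0.0/16 -> H0 at depth 16
  add 28.115.112.0/20 -> H1 at depth 20
  add 153.208.0.0/12 -> H2 at depth 12
  add 132.55.252.0/24 -> H1 at depth 24
  lookup 153.208.26.77: bits 100110011101 walk d0:-→d1:-→d2:-→d3:-→d4:-→d5:-→d6:-→d7:-→d8:-→d9:-→d10:-→d11:-→d12:H2 -> H2
  add 132.0.0.0/8 -> H2 at depth 8
  add 79.64.0.0/12 -> H1 at depth 12
  lookup 132.0.0.1: bits 1000010000 walk d0:-→d1:-→d2:-→d3:-→d4:-→d5:-→d6:-→d7:-→d8:H2→d9:-→d10:- -> H2
  add 132.54.0.0/15 -> H0 at depth 15
  add 0.0.0.0/0 -> H0 at depth 0
  - 132.0.0.0/8 clear@8
  - 79.64.154.0/24 clear@24
  - 132.54.0.0/15 clear@15
  lookup 153.208.0.3: bits 100110011101 walk d0:H0→d1:-→d2:-→d3:-→d4:-→d5:-→d6:-→d7:-→d8:-→d9:-→d10:-→d11:-→d12:H2 -> H2
  add 0.0.0.0/0 -> H2 at depth 0
  add 132.55.252.152/31 -> H2 at depth 31
  - 153.208.0.0/12 clear@12
  add 24.0.0.0/5 -> H2 at depth 5
  add 153.208.0.0/12 -> H2 at depth 12
  lookup 79.64.0.2: bits 0100111101000000 walk d0:H2→d1:-→d2:-→d3:-→d4:-→d5:-→d6:-→d7:-→d8:-→d9:-→d10:-→d11:-→d12:H1→d13:-→d14:-→d15:-→d16:- -> H1
  - 132.55.252.152/31 clear@31
  lookup 79.64.230.124: bits 01001111010000001 walk d0:H2→d1:-→d2:-→d3:-→d4:-→d5:-→d6:-→d7:-→d8:-→d9:-→d10:-→d11:-→d12:H1→d13:-→d14:-→d15:-→d16:-→d17:- -> H1
  add 153.0.0.0/8 -> H1 at depth 8
  lookup 153.0.14.85: bits 10011001 walk d0:H2→d1:-→d2:-→d3:-→d4:-→d5:-→d6:-→d7:-→d8:H1 -> H1
  lookup 153.2.107.190: bits 10011001 walk d0:H2→d1:-→d2:-→d3:-→d4:-→d5:-→d6:-→d7:-→d8:H1 -> H1
  lookup 24.0.0.9: bits 00011 walk d0:H2→d1:-→d2:-→d3:-→d4:-→d5:H2 -> H2
  - 79.64.0.0/12 clear@12
  lookup 28.115.112.0: bits 00011100011100110111 walk d0:H2→d1:-→d2:-→d3:-→d4:-→d5:H2→d6:-→d7:-→d8:-→d9:-→d10:-→d11:-→d12:-→d13:-→d14:-→d15:-→d16:H0→d17:-→d18:-→d19:-→d20:H1 -> H1
  add 28.112.0.0/12 -> H0 at depth 12
  lookup 255.97.39.64: bits 1 walk d0:H2→d1:- -> H2
  - 28.115.112.0/20 clear@20
  lookup 24.0.2.31: bits 00011 walk d0:H2→d1:-→d2:-→d3:-→d4:-→d5:H2 -> H2
  - 153.0.0.0/8 clear@8
  add 76.0.0.0/6 -> H0 at depth 6

== LOOKUPS ==
["H0","H1","H2","H2","H2","H1","H1","H1","H1","H2","H1","H2","H2"]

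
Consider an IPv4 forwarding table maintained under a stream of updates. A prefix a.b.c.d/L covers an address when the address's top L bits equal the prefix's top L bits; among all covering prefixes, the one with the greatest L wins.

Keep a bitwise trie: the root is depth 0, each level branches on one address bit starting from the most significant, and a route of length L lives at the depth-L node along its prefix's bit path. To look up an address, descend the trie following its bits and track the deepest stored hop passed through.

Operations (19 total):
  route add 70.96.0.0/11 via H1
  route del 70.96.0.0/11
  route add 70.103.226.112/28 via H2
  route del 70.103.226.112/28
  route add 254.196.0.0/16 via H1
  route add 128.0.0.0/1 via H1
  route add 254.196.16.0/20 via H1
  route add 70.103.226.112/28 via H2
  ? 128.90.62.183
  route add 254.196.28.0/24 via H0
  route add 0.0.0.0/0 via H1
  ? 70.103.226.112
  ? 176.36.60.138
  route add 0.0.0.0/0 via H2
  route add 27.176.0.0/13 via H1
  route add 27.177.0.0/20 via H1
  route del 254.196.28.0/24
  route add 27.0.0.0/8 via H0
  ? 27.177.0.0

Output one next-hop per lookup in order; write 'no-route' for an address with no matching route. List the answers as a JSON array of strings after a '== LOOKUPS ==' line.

Process each operation:
  + 70.96.0.0/11 (H1) depth=11
  del 70.96.0.0/11 (clear depth 11)
  + 70.103.226.112/28 (H2) depth=28
  del 70.103.226.112/28 (clear depth 28)
  + 254.196.0.0/16 (H1) depth=16
  + 128.0.0.0/1 (H1) depth=1
  + 254.196.16.0/20 (H1) depth=20
  + 70.103.226.112/28 (H2) depth=28
  lookup 128.90.62.183: bits 1 walk d0:-→d1:H1 -> H1
  + 254.196.28.0/24 (H0) depth=24
  + 0.0.0.0/0 (H1) depth=0
  lookup 70.103.226.112: bits 0100011001100111111000100111 walk d0:H1→d1:-→d2:-→d3:-→d4:-→d5:-→d6:-→d7:-→d8:-→d9:-→d10:-→d11:-→d12:-→d13:-→d14:-→d15:-→d16:-→d17:-→d18:-→d19:-→d20:-→d21:-→d22:-→d23:-→d24:-→d25:-→d26:-→d27:-→d28:H2 -> H2
  lookup 176.36.60.138: bits 1 walk d0:H1→d1:H1 -> H1
  + 0.0.0.0/0 (H2) depth=0
  + 27.176.0.0/13 (H1) depth=13
  + 27.177.0.0/20 (H1) depth=20
  del 254.196.28.0/24 (clear depth 24)
  + 27.0.0.0/8 (H0) depth=8
  lookup 27.177.0.0: bits 00011011101100010000 walk d0:H2→d1:-→d2:-→d3:-→d4:-→d5:-→d6:-→d7:-→d8:H0→d9:-→d10:-→d11:-→d12:-→d13:H1→d14:-→d15:-→d16:-→d17:-→d18:-→d19:-→d20:H1 -> H1

== LOOKUPS ==
["H1","H2","H1","H1"]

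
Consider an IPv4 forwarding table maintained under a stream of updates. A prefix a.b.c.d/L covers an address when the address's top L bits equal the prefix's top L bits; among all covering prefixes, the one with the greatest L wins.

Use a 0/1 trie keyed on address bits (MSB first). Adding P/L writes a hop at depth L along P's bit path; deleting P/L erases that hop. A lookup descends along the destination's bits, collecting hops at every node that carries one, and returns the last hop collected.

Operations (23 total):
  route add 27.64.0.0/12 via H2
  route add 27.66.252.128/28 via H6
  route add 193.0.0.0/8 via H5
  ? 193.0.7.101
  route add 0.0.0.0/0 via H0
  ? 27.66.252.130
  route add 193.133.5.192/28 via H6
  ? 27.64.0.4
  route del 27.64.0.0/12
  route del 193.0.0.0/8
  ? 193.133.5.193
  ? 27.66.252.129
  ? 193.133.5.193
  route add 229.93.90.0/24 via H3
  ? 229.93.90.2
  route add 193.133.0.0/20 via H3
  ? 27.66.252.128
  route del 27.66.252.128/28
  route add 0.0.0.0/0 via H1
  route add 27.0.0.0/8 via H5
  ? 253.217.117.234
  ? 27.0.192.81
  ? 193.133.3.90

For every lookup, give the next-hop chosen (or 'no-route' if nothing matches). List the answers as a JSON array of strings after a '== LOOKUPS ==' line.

Process each operation:
  + 27.64.0.0/12 (H2) depth=12
  + 27.66.252.128/28 (H6) depth=28
  + 193.0.0.0/8 (H5) depth=8
  ? 193.0.7.101  path d0:-→d1:-→d2:-→d3:-→d4:-→d5:-→d6:-→d7:-→d8:H5  best=H5
  + 0.0.0.0/0 (H0) depth=0
  ? 27.66.252.130  path d0:H0→d1:-→d2:-→d3:-→d4:-→d5:-→d6:-→d7:-→d8:-→d9:-→d10:-→d11:-→d12:H2→d13:-→d14:-→d15:-→d16:-→d17:-→d18:-→d19:-→d20:-→d21:-→d22:-→d23:-→d24:-→d25:-→d26:-→d27:-→d28:H6  best=H6
  + 193.133.5.192/28 (H6) depth=28
  ? 27.64.0.4  path d0:H0→d1:-→d2:-→d3:-→d4:-→d5:-→d6:-→d7:-→d8:-→d9:-→d10:-→d11:-→d12:H2→d13:-→d14:-  best=H2
  - 27.64.0.0/12 clear@12
  - 193.0.0.0/8 clear@8
  ? 193.133.5.193  path d0:H0→d1:-→d2:-→d3:-→d4:-→d5:-→d6:-→d7:-→d8:-→d9:-→d10:-→d11:-→d12:-→d13:-→d14:-→d15:-→d16:-→d17:-→d18:-→d19:-→d20:-→d21:-→d22:-→d23:-→d24:-→d25:-→d26:-→d27:-→d28:H6  best=H6
  ? 27.66.252.129  path d0:H0→d1:-→d2:-→d3:-→d4:-→d5:-→d6:-→d7:-→d8:-→d9:-→d10:-→d11:-→d12:-→d13:-→d14:-→d15:-→d16:-→d17:-→d18:-→d19:-→d20:-→d21:-→d22:-→d23:-→d24:-→d25:-→d26:-→d27:-→d28:H6  best=H6
  ? 193.133.5.193  path d0:H0→d1:-→d2:-→d3:-→d4:-→d5:-→d6:-→d7:-→d8:-→d9:-→d10:-→d11:-→d12:-→d13:-→d14:-→d15:-→d16:-→d17:-→d18:-→d19:-→d20:-→d21:-→d22:-→d23:-→d24:-→d25:-→d26:-→d27:-→d28:H6  best=H6
  + 229.93.90.0/24 (H3) depth=24
  ? 229.93.90.2  path d0:H0→d1:-→d2:-→d3:-→d4:-→d5:-→d6:-→d7:-→d8:-→d9:-→d10:-→d11:-→d12:-→d13:-→d14:-→d15:-→d16:-→d17:-→d18:-→d19:-→d20:-→d21:-→d22:-→d23:-→d24:H3  best=H3
  + 193.133.0.0/20 (H3) depth=20
  ? 27.66.252.128  path d0:H0→d1:-→d2:-→d3:-→d4:-→d5:-→d6:-→d7:-→d8:-→d9:-→d10:-→d11:-→d12:-→d13:-→d14:-→d15:-→d16:-→d17:-→d18:-→d19:-→d20:-→d21:-→d22:-→d23:-→d24:-→d25:-→d26:-→d27:-→d28:H6  best=H6
  - 27.66.252.128/28 clear@28
  + 0.0.0.0/0 (H1) depth=0
  + 27.0.0.0/8 (H5) depth=8
  ? 253.217.117.234  path d0:H1→d1:-→d2:-→d3:-  best=H1
  ? 27.0.192.81  path d0:H1→d1:-→d2:-→d3:-→d4:-→d5:-→d6:-→d7:-→d8:H5→d9:-  best=H5
  ? 193.133.3.90  path d0:H1→d1:-→d2:-→d3:-→d4:-→d5:-→d6:-→d7:-→d8:-→d9:-→d10:-→d11:-→d12:-→d13:-→d14:-→d15:-→d16:-→d17:-→d18:-→d19:-→d20:H3→d21:-  best=H3

== LOOKUPS ==
["H5","H6","H2","H6","H6","H6","H3","H6","H1","H5","H3"]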